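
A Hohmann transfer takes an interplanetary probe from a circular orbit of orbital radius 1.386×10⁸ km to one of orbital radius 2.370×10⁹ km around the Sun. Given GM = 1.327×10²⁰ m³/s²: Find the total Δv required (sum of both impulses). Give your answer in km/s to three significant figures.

Δv_total ≈ 16.6 km/s

r₁ = 1.386×10⁸ km = 1.386×10¹¹ m.
r₂ = 2.370×10⁹ km = 2.370×10¹² m.
Transfer ellipse a_t = (r₁ + r₂)/2 = 1.254×10¹² m.
At r₁: circular v_c1 = √(μ/r₁) = 30940 m/s; transfer-perihelion v_p = √[μ(2/r₁ − 1/a_t)] = 42530 m/s.
Δv₁ = v_p − v_c1 = 11590 m/s.
At r₂: circular v_c2 = √(μ/r₂) = 7483 m/s; transfer-aphelion v_a = √[μ(2/r₂ − 1/a_t)] = 2487 m/s.
Δv₂ = v_c2 − v_a = 4995 m/s.
Total Δv = Δv₁ + Δv₂ = 16590 m/s = 16.59 km/s.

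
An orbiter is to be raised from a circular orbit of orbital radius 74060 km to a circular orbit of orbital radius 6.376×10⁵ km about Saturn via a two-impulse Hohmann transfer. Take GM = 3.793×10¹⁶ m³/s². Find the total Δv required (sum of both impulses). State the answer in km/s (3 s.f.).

r₁ = 74060 km = 7.406×10⁷ m.
r₂ = 6.376×10⁵ km = 6.376×10⁸ m.
Transfer ellipse a_t = (r₁ + r₂)/2 = 3.558×10⁸ m.
At r₁: circular v_c1 = √(μ/r₁) = 22630 m/s; transfer-perikrone v_p = √[μ(2/r₁ − 1/a_t)] = 30290 m/s.
Δv₁ = v_p − v_c1 = 7663 m/s.
At r₂: circular v_c2 = √(μ/r₂) = 7713 m/s; transfer-apokrone v_a = √[μ(2/r₂ − 1/a_t)] = 3519 m/s.
Δv₂ = v_c2 − v_a = 4194 m/s.
Total Δv = Δv₁ + Δv₂ = 11860 m/s = 11.86 km/s.

Δv_total ≈ 11.9 km/s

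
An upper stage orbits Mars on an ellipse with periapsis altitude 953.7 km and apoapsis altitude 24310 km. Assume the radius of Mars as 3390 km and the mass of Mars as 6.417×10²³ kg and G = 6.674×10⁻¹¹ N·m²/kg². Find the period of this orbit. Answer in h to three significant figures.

T ≈ 17.1 h

μ = GM = 6.674×10⁻¹¹ × 6.417×10²³ = 4.283×10¹³ m³/s².
r_p = 3390 + 953.7 = 4343.7 km = 4.3437×10⁶ m.
r_a = 3390 + 24310 = 27700 km = 2.7700×10⁷ m.
Semi-major axis a = (r_p + r_a)/2 = (4343.7 + 27700)/2 = 16022 km = 1.602×10⁷ m.
By Kepler's third law T = 2π√(a³/μ) = 2π × 9.800×10³ = 6.157×10⁴ s.
= 17.10 h.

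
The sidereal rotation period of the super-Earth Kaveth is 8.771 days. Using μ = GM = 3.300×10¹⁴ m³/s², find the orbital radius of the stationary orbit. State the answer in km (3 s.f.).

T = 8.771 days = 7.578×10⁵ s.
A synchronous orbit has period T, so by Kepler's third law a = (μT²/4π²)^(1/3).
μT²/4π² = 3.300×10¹⁴ × (7.578×10⁵)² / 39.48 = 4.800×10²⁴ m³.
a = 1.687×10⁸ m = 1.6869×10⁵ km.

r_sync ≈ 1.69×10⁵ km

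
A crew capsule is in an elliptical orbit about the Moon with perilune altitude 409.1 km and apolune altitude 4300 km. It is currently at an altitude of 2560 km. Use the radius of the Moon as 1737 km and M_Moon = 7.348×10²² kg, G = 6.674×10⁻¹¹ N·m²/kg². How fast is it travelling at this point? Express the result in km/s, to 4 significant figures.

v ≈ 1.041 km/s

μ = GM = 6.674×10⁻¹¹ × 7.348×10²² = 4.904×10¹² m³/s².
r_p = 1737 + 409.1 = 2146.1 km = 2.1461×10⁶ m.
r_a = 1737 + 4300 = 6037.0 km = 6.0370×10⁶ m.
r = 1737 + 2560 = 4297.0 km = 4.297×10⁶ m.
Semi-major axis a = (r_p + r_a)/2 = 4091.6 km = 4.092×10⁶ m.
Vis-viva: v² = μ(2/r − 1/a) = 4.904×10¹² × (4.654×10⁻⁷ − 2.444×10⁻⁷) = 1.084×10⁶ m²/s².
v = 1041 m/s = 1.041 km/s.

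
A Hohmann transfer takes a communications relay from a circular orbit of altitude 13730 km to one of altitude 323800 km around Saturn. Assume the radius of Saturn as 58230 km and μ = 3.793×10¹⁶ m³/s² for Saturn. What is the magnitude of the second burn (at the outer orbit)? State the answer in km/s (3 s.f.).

Δv ≈ 4.35 km/s

r₁ = 58230 + 13730 = 71960 km = 7.1960×10⁷ m.
r₂ = 58230 + 323800 = 382030 km = 3.8203×10⁸ m.
Transfer ellipse a_t = (r₁ + r₂)/2 = 2.270×10⁸ m.
At r₁: circular v_c1 = √(μ/r₁) = 22960 m/s; transfer-perikrone v_p = √[μ(2/r₁ − 1/a_t)] = 29780 m/s.
At r₂: circular v_c2 = √(μ/r₂) = 9964 m/s; transfer-apokrone v_a = √[μ(2/r₂ − 1/a_t)] = 5610 m/s.
Δv₂ = v_c2 − v_a = 4354 m/s.
= 4.354 km/s.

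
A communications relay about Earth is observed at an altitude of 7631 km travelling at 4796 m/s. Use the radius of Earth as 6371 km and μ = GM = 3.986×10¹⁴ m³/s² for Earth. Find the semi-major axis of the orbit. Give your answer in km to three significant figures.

a ≈ 11700 km

r = 6371 + 7631 = 14002 km = 1.400×10⁷ m.
Vis-viva rearranged: 1/a = 2/r − v²/μ = 1.428×10⁻⁷ − 5.771×10⁻⁸ = 8.513×10⁻⁸ m⁻¹.
a = 1.175×10⁷ m = 11747 km.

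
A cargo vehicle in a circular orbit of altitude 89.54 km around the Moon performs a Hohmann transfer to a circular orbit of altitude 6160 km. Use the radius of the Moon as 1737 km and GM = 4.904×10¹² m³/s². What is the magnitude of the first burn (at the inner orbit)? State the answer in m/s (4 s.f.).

Δv ≈ 449.8 m/s

r₁ = 1737 + 89.54 = 1826.5 km = 1.8265×10⁶ m.
r₂ = 1737 + 6160 = 7897.0 km = 7.8970×10⁶ m.
Transfer ellipse a_t = (r₁ + r₂)/2 = 4.862×10⁶ m.
At r₁: circular v_c1 = √(μ/r₁) = 1639 m/s; transfer-perilune v_p = √[μ(2/r₁ − 1/a_t)] = 2088 m/s.
Δv₁ = v_p − v_c1 = 449.8 m/s.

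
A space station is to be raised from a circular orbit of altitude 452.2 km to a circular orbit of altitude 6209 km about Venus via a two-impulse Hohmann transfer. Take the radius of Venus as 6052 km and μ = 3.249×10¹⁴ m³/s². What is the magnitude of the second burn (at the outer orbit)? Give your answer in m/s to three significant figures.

r₁ = 6052 + 452.2 = 6504.2 km = 6.5042×10⁶ m.
r₂ = 6052 + 6209 = 12261 km = 1.2261×10⁷ m.
Transfer ellipse a_t = (r₁ + r₂)/2 = 9.383×10⁶ m.
At r₁: circular v_c1 = √(μ/r₁) = 7068 m/s; transfer-periapsis v_p = √[μ(2/r₁ − 1/a_t)] = 8079 m/s.
At r₂: circular v_c2 = √(μ/r₂) = 5148 m/s; transfer-apoapsis v_a = √[μ(2/r₂ − 1/a_t)] = 4286 m/s.
Δv₂ = v_c2 − v_a = 861.7 m/s.

Δv ≈ 862 m/s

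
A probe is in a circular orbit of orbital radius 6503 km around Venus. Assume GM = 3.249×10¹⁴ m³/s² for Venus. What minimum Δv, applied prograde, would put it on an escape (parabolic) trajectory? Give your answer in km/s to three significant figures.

Δv ≈ 2.93 km/s

r = 6503 km = 6.503×10⁶ m.
Circular speed v_c = √(μ/r) = 7068 m/s.
Escape speed v_esc = √(2μ/r) = √2 × v_c = 9996 m/s.
Δv = v_esc − v_c = 2928 m/s = 2.928 km/s.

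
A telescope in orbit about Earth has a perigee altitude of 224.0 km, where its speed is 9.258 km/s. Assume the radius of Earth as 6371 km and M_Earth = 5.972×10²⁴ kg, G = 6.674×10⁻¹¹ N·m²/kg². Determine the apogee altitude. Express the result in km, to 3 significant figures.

apogee altitude ≈ 9710 km

μ = GM = 6.674×10⁻¹¹ × 5.972×10²⁴ = 3.986×10¹⁴ m³/s².
r_p = 6371 + 224.0 = 6595.0 km = 6.595×10⁶ m.
Specific energy ε = v²/2 − μ/r = -1.758×10⁷ J/kg, so a = −μ/(2ε) = 1.134×10⁷ m.
The apsides satisfy r_p + r_a = 2a, so the apogee radius is 2a − r_p = 1.608×10⁷ m = 16077 km.
Apogee altitude = 16077 − 6371 = 9705.7 km.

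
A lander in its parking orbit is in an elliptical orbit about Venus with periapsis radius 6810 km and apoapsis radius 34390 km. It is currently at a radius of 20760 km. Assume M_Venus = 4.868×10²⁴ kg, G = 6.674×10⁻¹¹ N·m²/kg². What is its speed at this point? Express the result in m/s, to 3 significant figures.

v ≈ 3940 m/s

μ = GM = 6.674×10⁻¹¹ × 4.868×10²⁴ = 3.249×10¹⁴ m³/s².
Semi-major axis a = (r_p + r_a)/2 = 20600 km = 2.060×10⁷ m.
Vis-viva: v² = μ(2/r − 1/a) = 3.249×10¹⁴ × (9.634×10⁻⁸ − 4.854×10⁻⁸) = 1.553×10⁷ m²/s².
v = 3941 m/s.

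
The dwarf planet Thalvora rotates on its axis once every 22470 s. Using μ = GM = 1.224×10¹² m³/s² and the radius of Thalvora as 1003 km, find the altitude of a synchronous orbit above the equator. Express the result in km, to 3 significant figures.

h_sync ≈ 1500 km

A synchronous orbit has period T, so by Kepler's third law a = (μT²/4π²)^(1/3).
μT²/4π² = 1.224×10¹² × (2.247×10⁴)² / 39.48 = 1.565×10¹⁹ m³.
a = 2.502×10⁶ m = 2501.6 km.
Altitude h = a − R = 2501.6 − 1003 = 1498.6 km.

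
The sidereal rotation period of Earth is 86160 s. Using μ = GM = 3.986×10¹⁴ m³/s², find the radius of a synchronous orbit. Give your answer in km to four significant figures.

A synchronous orbit has period T, so by Kepler's third law a = (μT²/4π²)^(1/3).
μT²/4π² = 3.986×10¹⁴ × (8.616×10⁴)² / 39.48 = 7.495×10²² m³.
a = 4.216×10⁷ m = 42163 km.

r_sync ≈ 42160 km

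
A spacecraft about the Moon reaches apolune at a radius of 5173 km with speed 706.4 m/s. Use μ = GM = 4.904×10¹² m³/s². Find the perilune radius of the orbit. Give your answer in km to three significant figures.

perilune radius ≈ 1850 km

r_a = 5.173×10⁶ m.
Specific energy ε = v²/2 − μ/r = -6.985×10⁵ J/kg, so a = −μ/(2ε) = 3.510×10⁶ m.
The apsides satisfy r_p + r_a = 2a, so the perilune radius is 2a − r_a = 1.848×10⁶ m = 1847.8 km.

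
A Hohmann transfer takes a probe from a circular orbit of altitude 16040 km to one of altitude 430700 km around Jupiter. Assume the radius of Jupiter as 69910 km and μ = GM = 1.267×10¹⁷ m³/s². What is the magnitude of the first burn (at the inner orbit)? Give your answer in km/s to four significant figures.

Δv ≈ 11.77 km/s

r₁ = 69910 + 16040 = 85950 km = 8.5950×10⁷ m.
r₂ = 69910 + 430700 = 500610 km = 5.0061×10⁸ m.
Transfer ellipse a_t = (r₁ + r₂)/2 = 2.933×10⁸ m.
At r₁: circular v_c1 = √(μ/r₁) = 38390 m/s; transfer-perijove v_p = √[μ(2/r₁ − 1/a_t)] = 50160 m/s.
Δv₁ = v_p − v_c1 = 11770 m/s.
= 11.77 km/s.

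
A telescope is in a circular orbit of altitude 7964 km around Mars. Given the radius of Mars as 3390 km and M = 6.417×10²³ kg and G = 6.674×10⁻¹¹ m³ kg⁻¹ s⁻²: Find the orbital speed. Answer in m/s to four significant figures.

v ≈ 1942 m/s

μ = GM = 6.674×10⁻¹¹ × 6.417×10²³ = 4.283×10¹³ m³/s².
r = 3390 + 7964 = 11354 km = 1.1354×10⁷ m.
For a circular orbit v = √(μ/r) = √(4.283×10¹³ / 1.135×10⁷) = √(3.772×10⁶) = 1942 m/s.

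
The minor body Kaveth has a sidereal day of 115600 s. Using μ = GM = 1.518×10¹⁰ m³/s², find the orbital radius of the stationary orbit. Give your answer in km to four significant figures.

r_sync ≈ 1726 km

A synchronous orbit has period T, so by Kepler's third law a = (μT²/4π²)^(1/3).
μT²/4π² = 1.518×10¹⁰ × (1.156×10⁵)² / 39.48 = 5.138×10¹⁸ m³.
a = 1.726×10⁶ m = 1725.6 km.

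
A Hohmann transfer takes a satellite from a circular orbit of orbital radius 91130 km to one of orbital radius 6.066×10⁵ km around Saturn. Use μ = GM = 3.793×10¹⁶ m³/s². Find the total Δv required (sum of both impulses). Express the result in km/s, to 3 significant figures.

Δv_total ≈ 10.4 km/s

r₁ = 91130 km = 9.113×10⁷ m.
r₂ = 6.066×10⁵ km = 6.066×10⁸ m.
Transfer ellipse a_t = (r₁ + r₂)/2 = 3.489×10⁸ m.
At r₁: circular v_c1 = √(μ/r₁) = 20400 m/s; transfer-perikrone v_p = √[μ(2/r₁ − 1/a_t)] = 26900 m/s.
Δv₁ = v_p − v_c1 = 6500 m/s.
At r₂: circular v_c2 = √(μ/r₂) = 7908 m/s; transfer-apokrone v_a = √[μ(2/r₂ − 1/a_t)] = 4041 m/s.
Δv₂ = v_c2 − v_a = 3866 m/s.
Total Δv = Δv₁ + Δv₂ = 10370 m/s = 10.37 km/s.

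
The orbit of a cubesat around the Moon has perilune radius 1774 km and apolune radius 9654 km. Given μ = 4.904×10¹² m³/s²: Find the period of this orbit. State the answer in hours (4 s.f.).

Semi-major axis a = (r_p + r_a)/2 = (1774.0 + 9654.0)/2 = 5714.0 km = 5.714×10⁶ m.
By Kepler's third law T = 2π√(a³/μ) = 2π × 6.168×10³ = 3.875×10⁴ s.
= 10.76 hours.

T ≈ 10.76 hours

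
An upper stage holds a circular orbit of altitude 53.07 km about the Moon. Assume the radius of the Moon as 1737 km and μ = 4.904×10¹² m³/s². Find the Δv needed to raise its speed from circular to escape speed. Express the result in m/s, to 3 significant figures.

r = 1737 + 53.07 = 1790.1 km = 1.7901×10⁶ m.
Circular speed v_c = √(μ/r) = 1655 m/s.
Escape speed v_esc = √(2μ/r) = √2 × v_c = 2341 m/s.
Δv = v_esc − v_c = 685.6 m/s.

Δv ≈ 686 m/s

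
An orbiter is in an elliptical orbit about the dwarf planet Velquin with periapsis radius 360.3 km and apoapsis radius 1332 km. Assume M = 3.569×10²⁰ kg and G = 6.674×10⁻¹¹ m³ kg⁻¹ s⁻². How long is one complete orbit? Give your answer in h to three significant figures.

μ = GM = 6.674×10⁻¹¹ × 3.569×10²⁰ = 2.382×10¹⁰ m³/s².
Semi-major axis a = (r_p + r_a)/2 = (360.30 + 1332.0)/2 = 846.15 km = 8.462×10⁵ m.
By Kepler's third law T = 2π√(a³/μ) = 2π × 5.043×10³ = 3.169×10⁴ s.
= 8.802 h.

T ≈ 8.80 h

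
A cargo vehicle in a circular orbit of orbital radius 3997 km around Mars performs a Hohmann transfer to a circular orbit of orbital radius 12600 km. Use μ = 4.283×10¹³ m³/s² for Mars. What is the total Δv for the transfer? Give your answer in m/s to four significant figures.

r₁ = 3997 km = 3.997×10⁶ m.
r₂ = 12600 km = 1.260×10⁷ m.
Transfer ellipse a_t = (r₁ + r₂)/2 = 8.298×10⁶ m.
At r₁: circular v_c1 = √(μ/r₁) = 3273 m/s; transfer-periapsis v_p = √[μ(2/r₁ − 1/a_t)] = 4034 m/s.
Δv₁ = v_p − v_c1 = 760.1 m/s.
At r₂: circular v_c2 = √(μ/r₂) = 1844 m/s; transfer-apoapsis v_a = √[μ(2/r₂ − 1/a_t)] = 1280 m/s.
Δv₂ = v_c2 − v_a = 564.1 m/s.
Total Δv = Δv₁ + Δv₂ = 1324 m/s.

Δv_total ≈ 1324 m/s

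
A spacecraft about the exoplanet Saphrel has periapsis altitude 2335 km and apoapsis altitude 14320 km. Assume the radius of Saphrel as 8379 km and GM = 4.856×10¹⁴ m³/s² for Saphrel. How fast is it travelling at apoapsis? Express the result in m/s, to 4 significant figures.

r_p = 8379 + 2335 = 10714 km = 1.0714×10⁷ m.
r_a = 8379 + 14320 = 22699 km = 2.2699×10⁷ m.
Semi-major axis a = (r_p + r_a)/2 = 16706 km = 1.671×10⁷ m.
Vis-viva: v² = μ(2/r − 1/a) = 4.856×10¹⁴ × (8.811×10⁻⁸ − 5.986×10⁻⁸) = 1.372×10⁷ m²/s².
v = 3704 m/s.

v ≈ 3704 m/s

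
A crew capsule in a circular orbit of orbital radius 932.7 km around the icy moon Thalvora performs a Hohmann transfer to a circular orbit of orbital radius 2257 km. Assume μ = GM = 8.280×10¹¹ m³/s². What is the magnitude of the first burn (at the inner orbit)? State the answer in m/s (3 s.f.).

r₁ = 932.7 km = 9.327×10⁵ m.
r₂ = 2257 km = 2.257×10⁶ m.
Transfer ellipse a_t = (r₁ + r₂)/2 = 1.595×10⁶ m.
At r₁: circular v_c1 = √(μ/r₁) = 942.2 m/s; transfer-periapsis v_p = √[μ(2/r₁ − 1/a_t)] = 1121 m/s.
Δv₁ = v_p − v_c1 = 178.7 m/s.

Δv ≈ 179 m/s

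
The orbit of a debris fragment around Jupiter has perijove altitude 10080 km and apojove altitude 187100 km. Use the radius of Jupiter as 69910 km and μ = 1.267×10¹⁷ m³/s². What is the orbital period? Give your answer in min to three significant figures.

T ≈ 643 min

r_p = 69910 + 10080 = 79990 km = 7.9990×10⁷ m.
r_a = 69910 + 187100 = 257010 km = 2.5701×10⁸ m.
Semi-major axis a = (r_p + r_a)/2 = (79990 + 2.5701×10⁵)/2 = 1.6850×10⁵ km = 1.685×10⁸ m.
By Kepler's third law T = 2π√(a³/μ) = 2π × 6.145×10³ = 3.861×10⁴ s.
= 643.5 min.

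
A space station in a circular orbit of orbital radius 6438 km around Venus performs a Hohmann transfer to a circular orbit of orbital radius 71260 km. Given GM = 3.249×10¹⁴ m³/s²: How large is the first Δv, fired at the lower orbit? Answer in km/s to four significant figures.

Δv ≈ 2.517 km/s

r₁ = 6438 km = 6.438×10⁶ m.
r₂ = 71260 km = 7.126×10⁷ m.
Transfer ellipse a_t = (r₁ + r₂)/2 = 3.885×10⁷ m.
At r₁: circular v_c1 = √(μ/r₁) = 7104 m/s; transfer-periapsis v_p = √[μ(2/r₁ − 1/a_t)] = 9621 m/s.
Δv₁ = v_p − v_c1 = 2517 m/s.
= 2.517 km/s.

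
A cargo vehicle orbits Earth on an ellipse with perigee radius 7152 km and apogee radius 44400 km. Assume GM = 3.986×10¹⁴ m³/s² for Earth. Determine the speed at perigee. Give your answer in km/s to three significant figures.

Semi-major axis a = (r_p + r_a)/2 = 25776 km = 2.578×10⁷ m.
Vis-viva: v² = μ(2/r − 1/a) = 3.986×10¹⁴ × (2.796×10⁻⁷ − 3.880×10⁻⁸) = 9.600×10⁷ m²/s².
v = 9798 m/s = 9.798 km/s.

v ≈ 9.80 km/s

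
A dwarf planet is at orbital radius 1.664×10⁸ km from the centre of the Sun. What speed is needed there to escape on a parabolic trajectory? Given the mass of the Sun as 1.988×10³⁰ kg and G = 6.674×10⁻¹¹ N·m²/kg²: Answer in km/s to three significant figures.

μ = GM = 6.674×10⁻¹¹ × 1.988×10³⁰ = 1.327×10²⁰ m³/s².
r = 1.664×10⁸ km = 1.664×10¹¹ m.
Escape speed v_esc = √(2μ/r) = √(2 × 1.327×10²⁰ / 1.664×10¹¹) = √(1.595×10⁹) = 39930 m/s.
= 39.93 km/s.

v_esc ≈ 39.9 km/s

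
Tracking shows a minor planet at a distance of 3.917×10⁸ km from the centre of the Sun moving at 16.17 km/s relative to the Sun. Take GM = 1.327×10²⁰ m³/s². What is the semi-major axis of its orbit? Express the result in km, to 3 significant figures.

a ≈ 3.19×10⁸ km

r = 3.917×10¹¹ m.
Vis-viva rearranged: 1/a = 2/r − v²/μ = 5.106×10⁻¹² − 1.970×10⁻¹² = 3.136×10⁻¹² m⁻¹.
a = 3.189×10¹¹ m = 3.1892×10⁸ km.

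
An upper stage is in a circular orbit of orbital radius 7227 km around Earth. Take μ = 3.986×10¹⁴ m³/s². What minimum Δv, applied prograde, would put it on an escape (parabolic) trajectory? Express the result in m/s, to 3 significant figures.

r = 7227 km = 7.227×10⁶ m.
Circular speed v_c = √(μ/r) = 7427 m/s.
Escape speed v_esc = √(2μ/r) = √2 × v_c = 10500 m/s.
Δv = v_esc − v_c = 3076 m/s.

Δv ≈ 3080 m/s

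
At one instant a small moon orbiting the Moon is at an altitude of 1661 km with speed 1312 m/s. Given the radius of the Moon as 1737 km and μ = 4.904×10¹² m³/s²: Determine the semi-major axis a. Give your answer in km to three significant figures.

a ≈ 4210 km

r = 1737 + 1661 = 3398.0 km = 3.398×10⁶ m.
Vis-viva rearranged: 1/a = 2/r − v²/μ = 5.886×10⁻⁷ − 3.510×10⁻⁷ = 2.376×10⁻⁷ m⁻¹.
a = 4.209×10⁶ m = 4209.2 km.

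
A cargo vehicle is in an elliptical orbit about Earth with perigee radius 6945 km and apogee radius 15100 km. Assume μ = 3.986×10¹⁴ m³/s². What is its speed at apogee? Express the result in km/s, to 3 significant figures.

v ≈ 4.08 km/s

Semi-major axis a = (r_p + r_a)/2 = 11022 km = 1.102×10⁷ m.
Vis-viva: v² = μ(2/r − 1/a) = 3.986×10¹⁴ × (1.325×10⁻⁷ − 9.072×10⁻⁸) = 1.663×10⁷ m²/s².
v = 4078 m/s = 4.078 km/s.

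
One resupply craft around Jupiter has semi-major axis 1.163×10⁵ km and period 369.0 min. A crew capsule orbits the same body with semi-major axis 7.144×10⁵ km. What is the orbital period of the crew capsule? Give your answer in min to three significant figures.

Kepler's third law: T² ∝ a³, so T₂ = T₁ (a₂/a₁)^(3/2).
a₂/a₁ = 6.143, (a₂/a₁)^(3/2) = 15.22.
T₂ = 369.0 × 15.22 = 5618 min.

T₂ ≈ 5620 min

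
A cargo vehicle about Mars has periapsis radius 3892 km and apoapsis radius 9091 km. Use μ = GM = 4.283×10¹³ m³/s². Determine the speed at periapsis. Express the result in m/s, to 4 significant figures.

v ≈ 3926 m/s

Semi-major axis a = (r_p + r_a)/2 = 6491.5 km = 6.492×10⁶ m.
Vis-viva: v² = μ(2/r − 1/a) = 4.283×10¹³ × (5.139×10⁻⁷ − 1.540×10⁻⁷) = 1.541×10⁷ m²/s².
v = 3926 m/s.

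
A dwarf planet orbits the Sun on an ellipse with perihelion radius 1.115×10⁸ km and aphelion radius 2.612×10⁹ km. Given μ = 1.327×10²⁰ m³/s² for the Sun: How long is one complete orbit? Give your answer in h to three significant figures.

Semi-major axis a = (r_p + r_a)/2 = (1.1150×10⁸ + 2.6120×10⁹)/2 = 1.3618×10⁹ km = 1.362×10¹² m.
By Kepler's third law T = 2π√(a³/μ) = 2π × 1.379×10⁸ = 8.667×10⁸ s.
= 2.408×10⁵ h.

T ≈ 241000 h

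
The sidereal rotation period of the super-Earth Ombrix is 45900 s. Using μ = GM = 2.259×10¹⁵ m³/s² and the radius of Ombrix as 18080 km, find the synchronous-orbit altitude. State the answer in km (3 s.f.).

A synchronous orbit has period T, so by Kepler's third law a = (μT²/4π²)^(1/3).
μT²/4π² = 2.259×10¹⁵ × (4.590×10⁴)² / 39.48 = 1.206×10²³ m³.
a = 4.940×10⁷ m = 49400 km.
Altitude h = a − R = 49400 − 18080 = 31320 km.

h_sync ≈ 31300 km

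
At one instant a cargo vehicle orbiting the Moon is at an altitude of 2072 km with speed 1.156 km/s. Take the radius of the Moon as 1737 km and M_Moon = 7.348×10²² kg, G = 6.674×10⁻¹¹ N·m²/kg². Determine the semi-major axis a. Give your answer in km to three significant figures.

μ = GM = 6.674×10⁻¹¹ × 7.348×10²² = 4.904×10¹² m³/s².
r = 1737 + 2072 = 3809.0 km = 3.809×10⁶ m.
Vis-viva rearranged: 1/a = 2/r − v²/μ = 5.251×10⁻⁷ − 2.725×10⁻⁷ = 2.526×10⁻⁷ m⁻¹.
a = 3.959×10⁶ m = 3959.2 km.

a ≈ 3960 km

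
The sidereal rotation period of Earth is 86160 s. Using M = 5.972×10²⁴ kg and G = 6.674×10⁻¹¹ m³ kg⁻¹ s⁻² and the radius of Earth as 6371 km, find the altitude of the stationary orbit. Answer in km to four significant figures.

μ = GM = 6.674×10⁻¹¹ × 5.972×10²⁴ = 3.986×10¹⁴ m³/s².
A synchronous orbit has period T, so by Kepler's third law a = (μT²/4π²)^(1/3).
μT²/4π² = 3.986×10¹⁴ × (8.616×10⁴)² / 39.48 = 7.495×10²² m³.
a = 4.216×10⁷ m = 42162 km.
Altitude h = a − R = 42162 − 6371 = 35791 km.

h_sync ≈ 35790 km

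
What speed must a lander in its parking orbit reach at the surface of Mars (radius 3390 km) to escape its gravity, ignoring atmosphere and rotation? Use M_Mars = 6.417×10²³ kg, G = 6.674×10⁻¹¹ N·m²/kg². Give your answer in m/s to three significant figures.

v_esc ≈ 5030 m/s

μ = GM = 6.674×10⁻¹¹ × 6.417×10²³ = 4.283×10¹³ m³/s².
r = R = 3.390×10⁶ m.
Escape speed v_esc = √(2μ/r) = √(2 × 4.283×10¹³ / 3.390×10⁶) = √(2.527×10⁷) = 5027 m/s.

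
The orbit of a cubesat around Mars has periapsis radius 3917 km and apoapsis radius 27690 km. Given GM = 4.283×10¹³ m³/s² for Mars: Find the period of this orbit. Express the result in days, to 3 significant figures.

T ≈ 0.698 days

Semi-major axis a = (r_p + r_a)/2 = (3917.0 + 27690)/2 = 15804 km = 1.580×10⁷ m.
By Kepler's third law T = 2π√(a³/μ) = 2π × 9.600×10³ = 6.032×10⁴ s.
= 0.6981 days.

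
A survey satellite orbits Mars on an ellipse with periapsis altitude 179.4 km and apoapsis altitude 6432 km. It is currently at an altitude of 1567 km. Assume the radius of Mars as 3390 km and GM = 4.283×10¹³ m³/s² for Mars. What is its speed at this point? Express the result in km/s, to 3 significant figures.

r_p = 3390 + 179.4 = 3569.4 km = 3.5694×10⁶ m.
r_a = 3390 + 6432 = 9822.0 km = 9.8220×10⁶ m.
r = 3390 + 1567 = 4957.0 km = 4.957×10⁶ m.
Semi-major axis a = (r_p + r_a)/2 = 6695.7 km = 6.696×10⁶ m.
Vis-viva: v² = μ(2/r − 1/a) = 4.283×10¹³ × (4.035×10⁻⁷ − 1.493×10⁻⁷) = 1.088×10⁷ m²/s².
v = 3299 m/s = 3.299 km/s.

v ≈ 3.30 km/s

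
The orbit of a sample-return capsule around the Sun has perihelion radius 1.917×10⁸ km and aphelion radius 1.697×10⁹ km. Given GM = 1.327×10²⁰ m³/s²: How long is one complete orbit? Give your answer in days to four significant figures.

T ≈ 5793 days

Semi-major axis a = (r_p + r_a)/2 = (1.9170×10⁸ + 1.6970×10⁹)/2 = 9.4435×10⁸ km = 9.444×10¹¹ m.
By Kepler's third law T = 2π√(a³/μ) = 2π × 7.966×10⁷ = 5.005×10⁸ s.
= 5793 days.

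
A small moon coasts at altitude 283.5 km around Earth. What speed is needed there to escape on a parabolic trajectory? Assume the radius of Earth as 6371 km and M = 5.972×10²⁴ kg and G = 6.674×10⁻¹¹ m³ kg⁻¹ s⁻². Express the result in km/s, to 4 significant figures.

v_esc ≈ 10.94 km/s

μ = GM = 6.674×10⁻¹¹ × 5.972×10²⁴ = 3.986×10¹⁴ m³/s².
r = 6371 + 283.5 = 6654.5 km = 6.6545×10⁶ m.
Escape speed v_esc = √(2μ/r) = √(2 × 3.986×10¹⁴ / 6.654×10⁶) = √(1.198×10⁸) = 10940 m/s.
= 10.94 km/s.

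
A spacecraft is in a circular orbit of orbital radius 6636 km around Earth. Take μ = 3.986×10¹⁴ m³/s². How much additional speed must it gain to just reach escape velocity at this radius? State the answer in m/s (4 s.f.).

Δv ≈ 3210 m/s

r = 6636 km = 6.636×10⁶ m.
Circular speed v_c = √(μ/r) = 7750 m/s.
Escape speed v_esc = √(2μ/r) = √2 × v_c = 10960 m/s.
Δv = v_esc − v_c = 3210 m/s.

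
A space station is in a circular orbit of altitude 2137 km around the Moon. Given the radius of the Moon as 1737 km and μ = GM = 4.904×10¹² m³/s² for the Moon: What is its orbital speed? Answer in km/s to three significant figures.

r = 1737 + 2137 = 3874.0 km = 3.8740×10⁶ m.
For a circular orbit v = √(μ/r) = √(4.904×10¹² / 3.874×10⁶) = √(1.266×10⁶) = 1125 m/s.
That is 1.125 km/s.

v ≈ 1.13 km/s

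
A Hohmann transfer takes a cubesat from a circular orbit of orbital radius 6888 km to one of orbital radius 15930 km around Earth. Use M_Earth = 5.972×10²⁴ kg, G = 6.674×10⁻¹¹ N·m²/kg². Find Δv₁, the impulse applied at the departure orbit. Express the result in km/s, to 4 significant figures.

Δv ≈ 1.382 km/s

μ = GM = 6.674×10⁻¹¹ × 5.972×10²⁴ = 3.986×10¹⁴ m³/s².
r₁ = 6888 km = 6.888×10⁶ m.
r₂ = 15930 km = 1.593×10⁷ m.
Transfer ellipse a_t = (r₁ + r₂)/2 = 1.141×10⁷ m.
At r₁: circular v_c1 = √(μ/r₁) = 7607 m/s; transfer-perigee v_p = √[μ(2/r₁ − 1/a_t)] = 8989 m/s.
Δv₁ = v_p − v_c1 = 1382 m/s.
= 1.382 km/s.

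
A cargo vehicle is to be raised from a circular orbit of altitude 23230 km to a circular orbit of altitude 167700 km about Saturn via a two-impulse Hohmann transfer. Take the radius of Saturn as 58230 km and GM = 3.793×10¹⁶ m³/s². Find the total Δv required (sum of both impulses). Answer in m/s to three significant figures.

r₁ = 58230 + 23230 = 81460 km = 8.1460×10⁷ m.
r₂ = 58230 + 167700 = 225930 km = 2.2593×10⁸ m.
Transfer ellipse a_t = (r₁ + r₂)/2 = 1.537×10⁸ m.
At r₁: circular v_c1 = √(μ/r₁) = 21580 m/s; transfer-perikrone v_p = √[μ(2/r₁ − 1/a_t)] = 26160 m/s.
Δv₁ = v_p − v_c1 = 4584 m/s.
At r₂: circular v_c2 = √(μ/r₂) = 12960 m/s; transfer-apokrone v_a = √[μ(2/r₂ − 1/a_t)] = 9433 m/s.
Δv₂ = v_c2 − v_a = 3524 m/s.
Total Δv = Δv₁ + Δv₂ = 8108 m/s.

Δv_total ≈ 8110 m/s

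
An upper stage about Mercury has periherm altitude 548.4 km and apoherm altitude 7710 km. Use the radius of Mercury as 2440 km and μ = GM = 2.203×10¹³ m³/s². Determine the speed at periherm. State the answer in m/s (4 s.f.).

v ≈ 3375 m/s

r_p = 2440 + 548.4 = 2988.4 km = 2.9884×10⁶ m.
r_a = 2440 + 7710 = 10150 km = 1.0150×10⁷ m.
Semi-major axis a = (r_p + r_a)/2 = 6569.2 km = 6.569×10⁶ m.
Vis-viva: v² = μ(2/r − 1/a) = 2.203×10¹³ × (6.693×10⁻⁷ − 1.522×10⁻⁷) = 1.139×10⁷ m²/s².
v = 3375 m/s.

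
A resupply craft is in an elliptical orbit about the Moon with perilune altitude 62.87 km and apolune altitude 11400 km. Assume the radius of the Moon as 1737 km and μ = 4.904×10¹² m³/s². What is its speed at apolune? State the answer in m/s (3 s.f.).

r_p = 1737 + 62.87 = 1799.9 km = 1.7999×10⁶ m.
r_a = 1737 + 11400 = 13137 km = 1.3137×10⁷ m.
Semi-major axis a = (r_p + r_a)/2 = 7468.4 km = 7.468×10⁶ m.
Vis-viva: v² = μ(2/r − 1/a) = 4.904×10¹² × (1.522×10⁻⁷ − 1.339×10⁻⁷) = 8.996×10⁴ m²/s².
v = 299.9 m/s.

v ≈ 300 m/s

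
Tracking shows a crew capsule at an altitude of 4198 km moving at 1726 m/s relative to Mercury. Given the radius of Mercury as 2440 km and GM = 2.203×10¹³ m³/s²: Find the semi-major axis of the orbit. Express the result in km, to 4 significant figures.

r = 2440 + 4198 = 6638.0 km = 6.638×10⁶ m.
Specific orbital energy ε = v²/2 − μ/r = (1726)²/2 − 2.203×10¹³/6.638×10⁶ = -1.829×10⁶ J/kg.
Since ε = −μ/(2a), a = −μ/(2ε) = 6.022×10⁶ m = 6021.7 km.

a ≈ 6022 km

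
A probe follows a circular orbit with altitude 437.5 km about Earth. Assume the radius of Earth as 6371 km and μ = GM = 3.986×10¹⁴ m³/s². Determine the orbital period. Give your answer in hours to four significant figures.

r = 6371 + 437.5 = 6808.5 km = 6.8085×10⁶ m.
Kepler's third law: T = 2π√(r³/μ) = 2π√((6.808×10⁶)³ / 3.986×10¹⁴).
r³/μ = 7.918×10⁵ s², so T = 2π × 8.898×10² = 5.591×10³ s.
Converting: 5.591×10³ s ÷ 3600 = 1.553 hours.

T ≈ 1.553 hours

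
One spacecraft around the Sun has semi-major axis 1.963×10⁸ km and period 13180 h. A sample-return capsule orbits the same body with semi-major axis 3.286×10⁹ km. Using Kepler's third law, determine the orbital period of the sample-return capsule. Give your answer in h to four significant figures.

T₂ ≈ 9.027×10⁵ h

Kepler's third law: T² ∝ a³, so T₂ = T₁ (a₂/a₁)^(3/2).
a₂/a₁ = 16.74, (a₂/a₁)^(3/2) = 68.49.
T₂ = 13180 × 68.49 = 9.027×10⁵ h.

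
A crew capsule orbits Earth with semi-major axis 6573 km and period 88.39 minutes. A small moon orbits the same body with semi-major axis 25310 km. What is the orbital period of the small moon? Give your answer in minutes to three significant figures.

T₂ ≈ 668 minutes

Kepler's third law: T² ∝ a³, so T₂ = T₁ (a₂/a₁)^(3/2).
a₂/a₁ = 3.851, (a₂/a₁)^(3/2) = 7.556.
T₂ = 88.39 × 7.556 = 667.9 minutes.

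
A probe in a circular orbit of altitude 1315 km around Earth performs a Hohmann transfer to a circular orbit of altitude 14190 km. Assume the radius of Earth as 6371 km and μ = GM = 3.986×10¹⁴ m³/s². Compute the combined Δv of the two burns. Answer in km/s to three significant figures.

Δv_total ≈ 2.64 km/s

r₁ = 6371 + 1315 = 7686.0 km = 7.6860×10⁶ m.
r₂ = 6371 + 14190 = 20561 km = 2.0561×10⁷ m.
Transfer ellipse a_t = (r₁ + r₂)/2 = 1.412×10⁷ m.
At r₁: circular v_c1 = √(μ/r₁) = 7201 m/s; transfer-perigee v_p = √[μ(2/r₁ − 1/a_t)] = 8689 m/s.
Δv₁ = v_p − v_c1 = 1488 m/s.
At r₂: circular v_c2 = √(μ/r₂) = 4403 m/s; transfer-apogee v_a = √[μ(2/r₂ − 1/a_t)] = 3248 m/s.
Δv₂ = v_c2 − v_a = 1155 m/s.
Total Δv = Δv₁ + Δv₂ = 2642 m/s = 2.642 km/s.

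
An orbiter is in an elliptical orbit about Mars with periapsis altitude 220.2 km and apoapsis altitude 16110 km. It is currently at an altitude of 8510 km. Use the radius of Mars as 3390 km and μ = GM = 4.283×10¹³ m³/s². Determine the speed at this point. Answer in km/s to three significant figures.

r_p = 3390 + 220.2 = 3610.2 km = 3.6102×10⁶ m.
r_a = 3390 + 16110 = 19500 km = 1.9500×10⁷ m.
r = 3390 + 8510 = 11900 km = 1.190×10⁷ m.
Semi-major axis a = (r_p + r_a)/2 = 11555 km = 1.156×10⁷ m.
Vis-viva: v² = μ(2/r − 1/a) = 4.283×10¹³ × (1.681×10⁻⁷ − 8.654×10⁻⁸) = 3.492×10⁶ m²/s².
v = 1869 m/s = 1.869 km/s.

v ≈ 1.87 km/s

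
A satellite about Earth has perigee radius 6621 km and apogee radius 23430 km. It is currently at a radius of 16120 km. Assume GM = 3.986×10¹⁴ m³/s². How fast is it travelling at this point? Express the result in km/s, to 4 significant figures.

Semi-major axis a = (r_p + r_a)/2 = 15026 km = 1.503×10⁷ m.
Vis-viva: v² = μ(2/r − 1/a) = 3.986×10¹⁴ × (1.241×10⁻⁷ − 6.655×10⁻⁸) = 2.293×10⁷ m²/s².
v = 4788 m/s = 4.788 km/s.

v ≈ 4.788 km/s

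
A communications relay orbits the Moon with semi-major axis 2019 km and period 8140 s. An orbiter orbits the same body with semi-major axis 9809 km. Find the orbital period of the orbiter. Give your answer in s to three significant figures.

T₂ ≈ 87200 s

Kepler's third law: T² ∝ a³, so T₂ = T₁ (a₂/a₁)^(3/2).
a₂/a₁ = 4.858, (a₂/a₁)^(3/2) = 10.71.
T₂ = 8140 × 10.71 = 87170 s.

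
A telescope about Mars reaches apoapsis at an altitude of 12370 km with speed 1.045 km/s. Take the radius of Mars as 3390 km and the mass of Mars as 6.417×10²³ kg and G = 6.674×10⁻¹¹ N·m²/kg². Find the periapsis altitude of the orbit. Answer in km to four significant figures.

μ = GM = 6.674×10⁻¹¹ × 6.417×10²³ = 4.283×10¹³ m³/s².
r_a = 3390 + 12370 = 15760 km = 1.576×10⁷ m.
Specific energy ε = v²/2 − μ/r = -2.171×10⁶ J/kg, so a = −μ/(2ε) = 9.861×10⁶ m.
The apsides satisfy r_p + r_a = 2a, so the periapsis radius is 2a − r_a = 3.963×10⁶ m = 3962.9 km.
Periapsis altitude = 3962.9 − 3390 = 572.88 km.

periapsis altitude ≈ 572.9 km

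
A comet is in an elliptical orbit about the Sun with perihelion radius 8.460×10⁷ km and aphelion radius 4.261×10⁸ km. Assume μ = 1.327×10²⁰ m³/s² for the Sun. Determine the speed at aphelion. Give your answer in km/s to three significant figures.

v ≈ 10.2 km/s

Semi-major axis a = (r_p + r_a)/2 = 2.5535×10⁸ km = 2.554×10¹¹ m.
Vis-viva: v² = μ(2/r − 1/a) = 1.327×10²⁰ × (4.694×10⁻¹² − 3.916×10⁻¹²) = 1.032×10⁸ m²/s².
v = 10160 m/s = 10.16 km/s.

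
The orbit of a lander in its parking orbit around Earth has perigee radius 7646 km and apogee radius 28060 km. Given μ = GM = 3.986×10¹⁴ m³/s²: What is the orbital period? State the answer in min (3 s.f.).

T ≈ 396 min

Semi-major axis a = (r_p + r_a)/2 = (7646.0 + 28060)/2 = 17853 km = 1.785×10⁷ m.
By Kepler's third law T = 2π√(a³/μ) = 2π × 3.778×10³ = 2.374×10⁴ s.
= 395.7 min.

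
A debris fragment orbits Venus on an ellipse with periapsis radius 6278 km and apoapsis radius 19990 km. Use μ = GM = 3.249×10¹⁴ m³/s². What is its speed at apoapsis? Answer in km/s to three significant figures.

Semi-major axis a = (r_p + r_a)/2 = 13134 km = 1.313×10⁷ m.
Vis-viva: v² = μ(2/r − 1/a) = 3.249×10¹⁴ × (1.001×10⁻⁷ − 7.614×10⁻⁸) = 7.769×10⁶ m²/s².
v = 2787 m/s = 2.787 km/s.

v ≈ 2.79 km/s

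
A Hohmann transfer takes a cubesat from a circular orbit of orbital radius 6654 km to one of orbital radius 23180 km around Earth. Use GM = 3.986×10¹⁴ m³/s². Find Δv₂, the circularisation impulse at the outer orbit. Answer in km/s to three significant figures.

Δv ≈ 1.38 km/s

r₁ = 6654 km = 6.654×10⁶ m.
r₂ = 23180 km = 2.318×10⁷ m.
Transfer ellipse a_t = (r₁ + r₂)/2 = 1.492×10⁷ m.
At r₁: circular v_c1 = √(μ/r₁) = 7740 m/s; transfer-perigee v_p = √[μ(2/r₁ − 1/a_t)] = 9648 m/s.
At r₂: circular v_c2 = √(μ/r₂) = 4147 m/s; transfer-apogee v_a = √[μ(2/r₂ − 1/a_t)] = 2770 m/s.
Δv₂ = v_c2 − v_a = 1377 m/s.
= 1.377 km/s.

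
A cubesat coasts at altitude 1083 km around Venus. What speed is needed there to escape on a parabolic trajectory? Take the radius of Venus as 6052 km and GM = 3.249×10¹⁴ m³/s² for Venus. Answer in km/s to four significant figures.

r = 6052 + 1083 = 7135.0 km = 7.1350×10⁶ m.
Escape speed v_esc = √(2μ/r) = √(2 × 3.249×10¹⁴ / 7.135×10⁶) = √(9.107×10⁷) = 9543 m/s.
= 9.543 km/s.

v_esc ≈ 9.543 km/s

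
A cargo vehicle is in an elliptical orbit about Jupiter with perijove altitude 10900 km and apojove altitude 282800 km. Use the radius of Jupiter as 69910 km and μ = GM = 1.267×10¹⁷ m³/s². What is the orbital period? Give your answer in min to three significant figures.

T ≈ 939 min

r_p = 69910 + 10900 = 80810 km = 8.0810×10⁷ m.
r_a = 69910 + 282800 = 352710 km = 3.5271×10⁸ m.
Semi-major axis a = (r_p + r_a)/2 = (80810 + 3.5271×10⁵)/2 = 2.1676×10⁵ km = 2.168×10⁸ m.
By Kepler's third law T = 2π√(a³/μ) = 2π × 8.966×10³ = 5.633×10⁴ s.
= 938.9 min.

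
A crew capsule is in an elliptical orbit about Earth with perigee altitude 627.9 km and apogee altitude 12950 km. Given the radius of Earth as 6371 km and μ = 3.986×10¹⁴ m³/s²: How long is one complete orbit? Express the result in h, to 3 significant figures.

r_p = 6371 + 627.9 = 6998.9 km = 6.9989×10⁶ m.
r_a = 6371 + 12950 = 19321 km = 1.9321×10⁷ m.
Semi-major axis a = (r_p + r_a)/2 = (6998.9 + 19321)/2 = 13160 km = 1.316×10⁷ m.
By Kepler's third law T = 2π√(a³/μ) = 2π × 2.391×10³ = 1.502×10⁴ s.
= 4.173 h.

T ≈ 4.17 h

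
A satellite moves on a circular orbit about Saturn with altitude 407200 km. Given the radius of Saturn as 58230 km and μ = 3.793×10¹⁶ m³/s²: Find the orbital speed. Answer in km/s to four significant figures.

r = 58230 + 407200 = 465430 km = 4.6543×10⁸ m.
For a circular orbit v = √(μ/r) = √(3.793×10¹⁶ / 4.654×10⁸) = √(8.149×10⁷) = 9027 m/s.
That is 9.027 km/s.

v ≈ 9.027 km/s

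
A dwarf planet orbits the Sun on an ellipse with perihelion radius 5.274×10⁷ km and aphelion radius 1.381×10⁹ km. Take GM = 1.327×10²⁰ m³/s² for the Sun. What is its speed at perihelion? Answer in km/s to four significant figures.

v ≈ 69.62 km/s

Semi-major axis a = (r_p + r_a)/2 = 7.1687×10⁸ km = 7.169×10¹¹ m.
Vis-viva: v² = μ(2/r − 1/a) = 1.327×10²⁰ × (3.792×10⁻¹¹ − 1.395×10⁻¹²) = 4.847×10⁹ m²/s².
v = 69620 m/s = 69.62 km/s.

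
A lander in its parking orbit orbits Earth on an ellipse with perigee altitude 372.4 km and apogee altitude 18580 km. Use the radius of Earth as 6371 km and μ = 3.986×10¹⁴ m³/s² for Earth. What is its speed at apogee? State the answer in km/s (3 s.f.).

v ≈ 2.61 km/s

r_p = 6371 + 372.4 = 6743.4 km = 6.7434×10⁶ m.
r_a = 6371 + 18580 = 24951 km = 2.4951×10⁷ m.
Semi-major axis a = (r_p + r_a)/2 = 15847 km = 1.585×10⁷ m.
Vis-viva: v² = μ(2/r − 1/a) = 3.986×10¹⁴ × (8.016×10⁻⁸ − 6.310×10⁻⁸) = 6.798×10⁶ m²/s².
v = 2607 m/s = 2.607 km/s.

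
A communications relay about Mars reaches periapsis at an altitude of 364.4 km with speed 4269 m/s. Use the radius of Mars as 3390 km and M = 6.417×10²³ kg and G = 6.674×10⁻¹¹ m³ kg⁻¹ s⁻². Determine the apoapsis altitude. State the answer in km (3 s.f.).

apoapsis altitude ≈ 11500 km

μ = GM = 6.674×10⁻¹¹ × 6.417×10²³ = 4.283×10¹³ m³/s².
r_p = 3390 + 364.4 = 3754.4 km = 3.754×10⁶ m.
Specific energy ε = v²/2 − μ/r = -2.295×10⁶ J/kg, so a = −μ/(2ε) = 9.331×10⁶ m.
The apsides satisfy r_p + r_a = 2a, so the apoapsis radius is 2a − r_p = 1.491×10⁷ m = 14907 km.
Apoapsis altitude = 14907 − 3390 = 11517 km.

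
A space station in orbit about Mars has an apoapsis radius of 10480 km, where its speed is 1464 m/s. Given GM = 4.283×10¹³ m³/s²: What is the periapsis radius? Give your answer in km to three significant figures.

r_a = 1.048×10⁷ m.
Specific energy ε = v²/2 − μ/r = -3.015×10⁶ J/kg, so a = −μ/(2ε) = 7.102×10⁶ m.
The apsides satisfy r_p + r_a = 2a, so the periapsis radius is 2a − r_a = 3.725×10⁶ m = 3724.8 km.

periapsis radius ≈ 3720 km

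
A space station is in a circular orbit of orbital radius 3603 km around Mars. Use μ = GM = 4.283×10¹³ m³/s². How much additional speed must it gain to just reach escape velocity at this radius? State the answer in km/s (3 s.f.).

r = 3603 km = 3.603×10⁶ m.
Circular speed v_c = √(μ/r) = 3448 m/s.
Escape speed v_esc = √(2μ/r) = √2 × v_c = 4876 m/s.
Δv = v_esc − v_c = 1428 m/s = 1.428 km/s.

Δv ≈ 1.43 km/s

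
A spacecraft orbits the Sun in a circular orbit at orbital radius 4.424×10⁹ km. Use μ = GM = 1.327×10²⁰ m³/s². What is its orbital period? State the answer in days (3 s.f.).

r = 4.424×10⁹ km = 4.424×10¹² m.
Kepler's third law: T = 2π√(r³/μ) = 2π√((4.424×10¹²)³ / 1.327×10²⁰).
r³/μ = 6.525×10¹⁷ s², so T = 2π × 8.078×10⁸ = 5.075×10⁹ s.
Converting: 5.075×10⁹ s ÷ 86400 = 58740 days.

T ≈ 58700 days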